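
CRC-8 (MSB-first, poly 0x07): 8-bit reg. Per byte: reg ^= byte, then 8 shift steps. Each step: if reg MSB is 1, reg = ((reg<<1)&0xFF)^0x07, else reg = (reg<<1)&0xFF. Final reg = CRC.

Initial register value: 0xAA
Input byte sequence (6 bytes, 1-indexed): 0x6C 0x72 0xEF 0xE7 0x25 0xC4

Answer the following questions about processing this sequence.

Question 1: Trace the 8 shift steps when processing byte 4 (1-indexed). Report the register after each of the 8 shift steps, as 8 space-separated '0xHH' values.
Answer: 0x38 0x70 0xE0 0xC7 0x89 0x15 0x2A 0x54

Derivation:
After byte 1 (0x6C): reg=0x5C
After byte 2 (0x72): reg=0xCA
After byte 3 (0xEF): reg=0xFB
Register before byte 4: 0xFB
After XOR with byte 0xE7: 0x1C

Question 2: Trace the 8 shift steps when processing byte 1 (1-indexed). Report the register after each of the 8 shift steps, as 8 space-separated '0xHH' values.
Answer: 0x8B 0x11 0x22 0x44 0x88 0x17 0x2E 0x5C

Derivation:
Register before byte 1: 0xAA
After XOR with byte 0x6C: 0xC6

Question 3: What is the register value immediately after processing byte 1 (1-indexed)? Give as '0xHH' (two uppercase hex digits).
Answer: 0x5C

Derivation:
After byte 1 (0x6C): reg=0x5C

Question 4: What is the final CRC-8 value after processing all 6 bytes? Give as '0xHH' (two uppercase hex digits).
After byte 1 (0x6C): reg=0x5C
After byte 2 (0x72): reg=0xCA
After byte 3 (0xEF): reg=0xFB
After byte 4 (0xE7): reg=0x54
After byte 5 (0x25): reg=0x50
After byte 6 (0xC4): reg=0xE5

Answer: 0xE5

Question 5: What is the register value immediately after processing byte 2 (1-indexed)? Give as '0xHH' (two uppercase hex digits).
After byte 1 (0x6C): reg=0x5C
After byte 2 (0x72): reg=0xCA

Answer: 0xCA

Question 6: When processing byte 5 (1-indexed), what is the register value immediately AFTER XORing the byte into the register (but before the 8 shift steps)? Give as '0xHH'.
Register before byte 5: 0x54
Byte 5: 0x25
0x54 XOR 0x25 = 0x71

Answer: 0x71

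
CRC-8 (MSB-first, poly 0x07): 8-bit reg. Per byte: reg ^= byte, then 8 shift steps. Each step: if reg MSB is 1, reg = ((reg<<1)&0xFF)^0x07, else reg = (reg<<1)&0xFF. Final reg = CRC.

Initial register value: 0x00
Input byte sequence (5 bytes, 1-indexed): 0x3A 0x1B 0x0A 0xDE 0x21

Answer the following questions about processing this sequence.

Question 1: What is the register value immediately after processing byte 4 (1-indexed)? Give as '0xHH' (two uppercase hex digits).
Answer: 0xED

Derivation:
After byte 1 (0x3A): reg=0xA6
After byte 2 (0x1B): reg=0x3A
After byte 3 (0x0A): reg=0x90
After byte 4 (0xDE): reg=0xED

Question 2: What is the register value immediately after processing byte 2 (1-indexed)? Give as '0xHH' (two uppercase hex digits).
After byte 1 (0x3A): reg=0xA6
After byte 2 (0x1B): reg=0x3A

Answer: 0x3A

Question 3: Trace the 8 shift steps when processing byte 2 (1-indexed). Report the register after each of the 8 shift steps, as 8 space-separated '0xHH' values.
Answer: 0x7D 0xFA 0xF3 0xE1 0xC5 0x8D 0x1D 0x3A

Derivation:
After byte 1 (0x3A): reg=0xA6
Register before byte 2: 0xA6
After XOR with byte 0x1B: 0xBD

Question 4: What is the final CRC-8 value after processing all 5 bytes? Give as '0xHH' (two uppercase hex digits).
After byte 1 (0x3A): reg=0xA6
After byte 2 (0x1B): reg=0x3A
After byte 3 (0x0A): reg=0x90
After byte 4 (0xDE): reg=0xED
After byte 5 (0x21): reg=0x6A

Answer: 0x6A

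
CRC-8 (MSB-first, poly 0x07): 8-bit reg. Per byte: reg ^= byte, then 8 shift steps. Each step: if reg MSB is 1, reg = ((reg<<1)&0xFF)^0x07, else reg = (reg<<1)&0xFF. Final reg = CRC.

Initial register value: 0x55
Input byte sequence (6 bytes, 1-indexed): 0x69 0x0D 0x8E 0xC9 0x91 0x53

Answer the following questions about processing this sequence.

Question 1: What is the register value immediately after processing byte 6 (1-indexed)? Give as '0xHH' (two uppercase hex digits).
Answer: 0xB2

Derivation:
After byte 1 (0x69): reg=0xB4
After byte 2 (0x0D): reg=0x26
After byte 3 (0x8E): reg=0x51
After byte 4 (0xC9): reg=0xC1
After byte 5 (0x91): reg=0xB7
After byte 6 (0x53): reg=0xB2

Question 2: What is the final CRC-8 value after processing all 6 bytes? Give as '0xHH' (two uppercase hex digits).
After byte 1 (0x69): reg=0xB4
After byte 2 (0x0D): reg=0x26
After byte 3 (0x8E): reg=0x51
After byte 4 (0xC9): reg=0xC1
After byte 5 (0x91): reg=0xB7
After byte 6 (0x53): reg=0xB2

Answer: 0xB2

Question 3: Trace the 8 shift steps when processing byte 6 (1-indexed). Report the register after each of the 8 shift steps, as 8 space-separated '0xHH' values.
After byte 1 (0x69): reg=0xB4
After byte 2 (0x0D): reg=0x26
After byte 3 (0x8E): reg=0x51
After byte 4 (0xC9): reg=0xC1
After byte 5 (0x91): reg=0xB7
Register before byte 6: 0xB7
After XOR with byte 0x53: 0xE4

Answer: 0xCF 0x99 0x35 0x6A 0xD4 0xAF 0x59 0xB2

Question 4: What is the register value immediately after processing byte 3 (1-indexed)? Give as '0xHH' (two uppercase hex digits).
After byte 1 (0x69): reg=0xB4
After byte 2 (0x0D): reg=0x26
After byte 3 (0x8E): reg=0x51

Answer: 0x51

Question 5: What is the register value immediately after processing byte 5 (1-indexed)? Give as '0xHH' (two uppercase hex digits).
Answer: 0xB7

Derivation:
After byte 1 (0x69): reg=0xB4
After byte 2 (0x0D): reg=0x26
After byte 3 (0x8E): reg=0x51
After byte 4 (0xC9): reg=0xC1
After byte 5 (0x91): reg=0xB7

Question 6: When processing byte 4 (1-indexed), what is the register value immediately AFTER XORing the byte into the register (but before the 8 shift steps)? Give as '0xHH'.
Register before byte 4: 0x51
Byte 4: 0xC9
0x51 XOR 0xC9 = 0x98

Answer: 0x98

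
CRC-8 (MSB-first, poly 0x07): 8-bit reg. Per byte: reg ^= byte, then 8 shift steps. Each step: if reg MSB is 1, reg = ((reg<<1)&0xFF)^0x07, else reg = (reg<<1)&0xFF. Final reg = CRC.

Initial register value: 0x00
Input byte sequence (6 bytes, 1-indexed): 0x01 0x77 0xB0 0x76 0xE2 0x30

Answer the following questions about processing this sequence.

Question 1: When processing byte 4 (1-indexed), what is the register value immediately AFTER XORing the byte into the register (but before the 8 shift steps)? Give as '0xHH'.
Register before byte 4: 0xBB
Byte 4: 0x76
0xBB XOR 0x76 = 0xCD

Answer: 0xCD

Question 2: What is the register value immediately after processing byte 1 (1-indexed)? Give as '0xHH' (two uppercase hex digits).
Answer: 0x07

Derivation:
After byte 1 (0x01): reg=0x07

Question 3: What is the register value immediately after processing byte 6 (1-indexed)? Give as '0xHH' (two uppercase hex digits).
Answer: 0xE5

Derivation:
After byte 1 (0x01): reg=0x07
After byte 2 (0x77): reg=0x57
After byte 3 (0xB0): reg=0xBB
After byte 4 (0x76): reg=0x6D
After byte 5 (0xE2): reg=0xA4
After byte 6 (0x30): reg=0xE5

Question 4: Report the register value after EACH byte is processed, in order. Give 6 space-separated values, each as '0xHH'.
0x07 0x57 0xBB 0x6D 0xA4 0xE5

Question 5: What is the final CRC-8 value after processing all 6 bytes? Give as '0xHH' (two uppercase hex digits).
After byte 1 (0x01): reg=0x07
After byte 2 (0x77): reg=0x57
After byte 3 (0xB0): reg=0xBB
After byte 4 (0x76): reg=0x6D
After byte 5 (0xE2): reg=0xA4
After byte 6 (0x30): reg=0xE5

Answer: 0xE5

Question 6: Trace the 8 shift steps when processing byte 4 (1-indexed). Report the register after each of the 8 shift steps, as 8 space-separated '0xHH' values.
Answer: 0x9D 0x3D 0x7A 0xF4 0xEF 0xD9 0xB5 0x6D

Derivation:
After byte 1 (0x01): reg=0x07
After byte 2 (0x77): reg=0x57
After byte 3 (0xB0): reg=0xBB
Register before byte 4: 0xBB
After XOR with byte 0x76: 0xCD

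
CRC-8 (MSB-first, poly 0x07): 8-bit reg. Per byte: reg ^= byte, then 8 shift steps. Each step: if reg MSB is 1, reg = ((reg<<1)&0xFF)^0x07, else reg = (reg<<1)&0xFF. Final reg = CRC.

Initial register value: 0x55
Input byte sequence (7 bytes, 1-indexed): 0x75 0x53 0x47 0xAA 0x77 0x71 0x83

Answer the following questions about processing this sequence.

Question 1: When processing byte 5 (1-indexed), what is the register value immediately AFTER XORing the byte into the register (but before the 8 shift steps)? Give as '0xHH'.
Answer: 0x4F

Derivation:
Register before byte 5: 0x38
Byte 5: 0x77
0x38 XOR 0x77 = 0x4F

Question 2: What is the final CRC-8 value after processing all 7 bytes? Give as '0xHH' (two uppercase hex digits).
After byte 1 (0x75): reg=0xE0
After byte 2 (0x53): reg=0x10
After byte 3 (0x47): reg=0xA2
After byte 4 (0xAA): reg=0x38
After byte 5 (0x77): reg=0xEA
After byte 6 (0x71): reg=0xC8
After byte 7 (0x83): reg=0xF6

Answer: 0xF6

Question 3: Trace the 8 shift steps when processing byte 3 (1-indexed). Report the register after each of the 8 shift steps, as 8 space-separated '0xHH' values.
After byte 1 (0x75): reg=0xE0
After byte 2 (0x53): reg=0x10
Register before byte 3: 0x10
After XOR with byte 0x47: 0x57

Answer: 0xAE 0x5B 0xB6 0x6B 0xD6 0xAB 0x51 0xA2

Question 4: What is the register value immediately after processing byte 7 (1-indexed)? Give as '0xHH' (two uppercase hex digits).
Answer: 0xF6

Derivation:
After byte 1 (0x75): reg=0xE0
After byte 2 (0x53): reg=0x10
After byte 3 (0x47): reg=0xA2
After byte 4 (0xAA): reg=0x38
After byte 5 (0x77): reg=0xEA
After byte 6 (0x71): reg=0xC8
After byte 7 (0x83): reg=0xF6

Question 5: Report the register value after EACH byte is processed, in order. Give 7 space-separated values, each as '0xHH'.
0xE0 0x10 0xA2 0x38 0xEA 0xC8 0xF6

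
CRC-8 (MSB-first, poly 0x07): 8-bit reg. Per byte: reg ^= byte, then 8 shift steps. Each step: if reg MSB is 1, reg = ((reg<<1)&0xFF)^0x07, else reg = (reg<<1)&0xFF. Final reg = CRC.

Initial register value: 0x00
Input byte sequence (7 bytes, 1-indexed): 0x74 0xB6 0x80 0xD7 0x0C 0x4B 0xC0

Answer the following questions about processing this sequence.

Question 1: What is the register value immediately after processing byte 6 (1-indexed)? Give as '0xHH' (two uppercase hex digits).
Answer: 0xFF

Derivation:
After byte 1 (0x74): reg=0x4B
After byte 2 (0xB6): reg=0xFD
After byte 3 (0x80): reg=0x74
After byte 4 (0xD7): reg=0x60
After byte 5 (0x0C): reg=0x03
After byte 6 (0x4B): reg=0xFF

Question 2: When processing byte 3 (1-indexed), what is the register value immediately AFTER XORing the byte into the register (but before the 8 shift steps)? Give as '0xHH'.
Register before byte 3: 0xFD
Byte 3: 0x80
0xFD XOR 0x80 = 0x7D

Answer: 0x7D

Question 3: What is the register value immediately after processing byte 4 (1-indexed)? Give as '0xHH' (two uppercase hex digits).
After byte 1 (0x74): reg=0x4B
After byte 2 (0xB6): reg=0xFD
After byte 3 (0x80): reg=0x74
After byte 4 (0xD7): reg=0x60

Answer: 0x60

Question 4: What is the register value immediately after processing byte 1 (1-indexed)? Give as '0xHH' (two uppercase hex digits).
After byte 1 (0x74): reg=0x4B

Answer: 0x4B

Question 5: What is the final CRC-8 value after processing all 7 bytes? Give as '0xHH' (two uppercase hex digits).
Answer: 0xBD

Derivation:
After byte 1 (0x74): reg=0x4B
After byte 2 (0xB6): reg=0xFD
After byte 3 (0x80): reg=0x74
After byte 4 (0xD7): reg=0x60
After byte 5 (0x0C): reg=0x03
After byte 6 (0x4B): reg=0xFF
After byte 7 (0xC0): reg=0xBD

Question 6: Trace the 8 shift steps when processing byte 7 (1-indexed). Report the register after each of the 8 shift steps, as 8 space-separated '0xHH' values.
Answer: 0x7E 0xFC 0xFF 0xF9 0xF5 0xED 0xDD 0xBD

Derivation:
After byte 1 (0x74): reg=0x4B
After byte 2 (0xB6): reg=0xFD
After byte 3 (0x80): reg=0x74
After byte 4 (0xD7): reg=0x60
After byte 5 (0x0C): reg=0x03
After byte 6 (0x4B): reg=0xFF
Register before byte 7: 0xFF
After XOR with byte 0xC0: 0x3F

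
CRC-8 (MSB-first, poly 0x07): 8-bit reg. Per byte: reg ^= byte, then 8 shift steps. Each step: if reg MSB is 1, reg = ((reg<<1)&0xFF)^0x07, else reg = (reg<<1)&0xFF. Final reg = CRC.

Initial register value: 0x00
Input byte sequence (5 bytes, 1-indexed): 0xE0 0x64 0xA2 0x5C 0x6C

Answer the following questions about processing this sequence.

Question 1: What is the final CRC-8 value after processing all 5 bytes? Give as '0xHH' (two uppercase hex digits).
After byte 1 (0xE0): reg=0xAE
After byte 2 (0x64): reg=0x78
After byte 3 (0xA2): reg=0x08
After byte 4 (0x5C): reg=0xAB
After byte 5 (0x6C): reg=0x5B

Answer: 0x5B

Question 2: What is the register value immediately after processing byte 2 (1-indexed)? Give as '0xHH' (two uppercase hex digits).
After byte 1 (0xE0): reg=0xAE
After byte 2 (0x64): reg=0x78

Answer: 0x78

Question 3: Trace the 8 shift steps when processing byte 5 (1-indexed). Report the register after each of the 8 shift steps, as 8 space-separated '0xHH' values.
After byte 1 (0xE0): reg=0xAE
After byte 2 (0x64): reg=0x78
After byte 3 (0xA2): reg=0x08
After byte 4 (0x5C): reg=0xAB
Register before byte 5: 0xAB
After XOR with byte 0x6C: 0xC7

Answer: 0x89 0x15 0x2A 0x54 0xA8 0x57 0xAE 0x5B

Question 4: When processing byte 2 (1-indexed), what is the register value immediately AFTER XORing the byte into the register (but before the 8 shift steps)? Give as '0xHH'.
Answer: 0xCA

Derivation:
Register before byte 2: 0xAE
Byte 2: 0x64
0xAE XOR 0x64 = 0xCA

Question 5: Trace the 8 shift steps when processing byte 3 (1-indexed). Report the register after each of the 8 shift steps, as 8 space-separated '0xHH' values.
Answer: 0xB3 0x61 0xC2 0x83 0x01 0x02 0x04 0x08

Derivation:
After byte 1 (0xE0): reg=0xAE
After byte 2 (0x64): reg=0x78
Register before byte 3: 0x78
After XOR with byte 0xA2: 0xDA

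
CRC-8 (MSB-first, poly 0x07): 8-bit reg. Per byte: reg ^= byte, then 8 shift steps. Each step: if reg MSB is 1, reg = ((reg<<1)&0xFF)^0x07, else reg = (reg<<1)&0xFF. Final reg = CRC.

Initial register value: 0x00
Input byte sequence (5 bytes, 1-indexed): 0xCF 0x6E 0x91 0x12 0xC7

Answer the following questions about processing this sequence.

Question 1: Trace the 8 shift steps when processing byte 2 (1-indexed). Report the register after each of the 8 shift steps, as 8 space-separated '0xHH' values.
After byte 1 (0xCF): reg=0x63
Register before byte 2: 0x63
After XOR with byte 0x6E: 0x0D

Answer: 0x1A 0x34 0x68 0xD0 0xA7 0x49 0x92 0x23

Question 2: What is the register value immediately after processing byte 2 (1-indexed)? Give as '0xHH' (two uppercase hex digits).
After byte 1 (0xCF): reg=0x63
After byte 2 (0x6E): reg=0x23

Answer: 0x23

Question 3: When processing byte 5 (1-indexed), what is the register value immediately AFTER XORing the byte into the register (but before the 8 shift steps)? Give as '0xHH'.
Register before byte 5: 0x1B
Byte 5: 0xC7
0x1B XOR 0xC7 = 0xDC

Answer: 0xDC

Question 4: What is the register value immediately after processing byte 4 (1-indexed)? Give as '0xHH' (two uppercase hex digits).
Answer: 0x1B

Derivation:
After byte 1 (0xCF): reg=0x63
After byte 2 (0x6E): reg=0x23
After byte 3 (0x91): reg=0x17
After byte 4 (0x12): reg=0x1B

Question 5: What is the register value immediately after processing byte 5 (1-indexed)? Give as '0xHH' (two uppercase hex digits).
After byte 1 (0xCF): reg=0x63
After byte 2 (0x6E): reg=0x23
After byte 3 (0x91): reg=0x17
After byte 4 (0x12): reg=0x1B
After byte 5 (0xC7): reg=0x1A

Answer: 0x1A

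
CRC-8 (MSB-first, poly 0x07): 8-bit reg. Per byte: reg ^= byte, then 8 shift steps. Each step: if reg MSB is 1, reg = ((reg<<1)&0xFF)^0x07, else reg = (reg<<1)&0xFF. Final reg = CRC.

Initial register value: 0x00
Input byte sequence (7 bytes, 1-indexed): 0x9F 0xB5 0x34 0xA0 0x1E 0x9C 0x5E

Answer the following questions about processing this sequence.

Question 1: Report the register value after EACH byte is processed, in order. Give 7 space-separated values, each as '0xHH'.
0xD4 0x20 0x6C 0x6A 0x4B 0x2B 0x4C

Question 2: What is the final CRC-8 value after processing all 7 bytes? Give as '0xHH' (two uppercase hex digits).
After byte 1 (0x9F): reg=0xD4
After byte 2 (0xB5): reg=0x20
After byte 3 (0x34): reg=0x6C
After byte 4 (0xA0): reg=0x6A
After byte 5 (0x1E): reg=0x4B
After byte 6 (0x9C): reg=0x2B
After byte 7 (0x5E): reg=0x4C

Answer: 0x4C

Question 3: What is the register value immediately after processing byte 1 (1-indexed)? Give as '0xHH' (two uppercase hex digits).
After byte 1 (0x9F): reg=0xD4

Answer: 0xD4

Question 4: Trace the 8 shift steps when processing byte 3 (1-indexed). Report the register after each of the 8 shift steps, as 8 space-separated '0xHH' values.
Answer: 0x28 0x50 0xA0 0x47 0x8E 0x1B 0x36 0x6C

Derivation:
After byte 1 (0x9F): reg=0xD4
After byte 2 (0xB5): reg=0x20
Register before byte 3: 0x20
After XOR with byte 0x34: 0x14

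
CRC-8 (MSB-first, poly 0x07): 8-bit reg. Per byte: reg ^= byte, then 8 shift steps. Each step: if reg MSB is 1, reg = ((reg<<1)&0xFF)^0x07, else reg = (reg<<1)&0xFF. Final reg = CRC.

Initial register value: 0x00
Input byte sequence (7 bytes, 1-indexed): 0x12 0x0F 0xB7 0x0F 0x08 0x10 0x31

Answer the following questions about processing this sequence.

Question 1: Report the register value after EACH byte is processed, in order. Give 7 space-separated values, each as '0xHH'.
0x7E 0x50 0xBB 0x05 0x23 0x99 0x51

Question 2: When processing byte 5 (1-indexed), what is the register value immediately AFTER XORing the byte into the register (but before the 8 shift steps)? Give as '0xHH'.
Answer: 0x0D

Derivation:
Register before byte 5: 0x05
Byte 5: 0x08
0x05 XOR 0x08 = 0x0D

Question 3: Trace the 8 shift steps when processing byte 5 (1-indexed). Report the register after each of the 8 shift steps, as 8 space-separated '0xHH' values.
Answer: 0x1A 0x34 0x68 0xD0 0xA7 0x49 0x92 0x23

Derivation:
After byte 1 (0x12): reg=0x7E
After byte 2 (0x0F): reg=0x50
After byte 3 (0xB7): reg=0xBB
After byte 4 (0x0F): reg=0x05
Register before byte 5: 0x05
After XOR with byte 0x08: 0x0D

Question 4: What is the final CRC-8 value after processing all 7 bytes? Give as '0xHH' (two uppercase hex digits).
Answer: 0x51

Derivation:
After byte 1 (0x12): reg=0x7E
After byte 2 (0x0F): reg=0x50
After byte 3 (0xB7): reg=0xBB
After byte 4 (0x0F): reg=0x05
After byte 5 (0x08): reg=0x23
After byte 6 (0x10): reg=0x99
After byte 7 (0x31): reg=0x51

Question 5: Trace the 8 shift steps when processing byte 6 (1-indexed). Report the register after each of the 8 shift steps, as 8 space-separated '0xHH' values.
After byte 1 (0x12): reg=0x7E
After byte 2 (0x0F): reg=0x50
After byte 3 (0xB7): reg=0xBB
After byte 4 (0x0F): reg=0x05
After byte 5 (0x08): reg=0x23
Register before byte 6: 0x23
After XOR with byte 0x10: 0x33

Answer: 0x66 0xCC 0x9F 0x39 0x72 0xE4 0xCF 0x99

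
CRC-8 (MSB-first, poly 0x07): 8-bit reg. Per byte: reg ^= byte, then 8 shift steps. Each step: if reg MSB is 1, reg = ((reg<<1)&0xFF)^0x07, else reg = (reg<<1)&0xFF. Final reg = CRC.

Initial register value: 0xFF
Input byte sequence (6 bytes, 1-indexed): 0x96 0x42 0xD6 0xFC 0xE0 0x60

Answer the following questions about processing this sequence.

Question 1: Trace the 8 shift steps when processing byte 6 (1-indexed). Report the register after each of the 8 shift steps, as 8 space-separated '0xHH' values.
Answer: 0x28 0x50 0xA0 0x47 0x8E 0x1B 0x36 0x6C

Derivation:
After byte 1 (0x96): reg=0x18
After byte 2 (0x42): reg=0x81
After byte 3 (0xD6): reg=0xA2
After byte 4 (0xFC): reg=0x9D
After byte 5 (0xE0): reg=0x74
Register before byte 6: 0x74
After XOR with byte 0x60: 0x14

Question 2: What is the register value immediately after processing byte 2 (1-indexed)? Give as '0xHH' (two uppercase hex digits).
Answer: 0x81

Derivation:
After byte 1 (0x96): reg=0x18
After byte 2 (0x42): reg=0x81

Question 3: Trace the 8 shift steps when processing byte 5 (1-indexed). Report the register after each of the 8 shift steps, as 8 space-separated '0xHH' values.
After byte 1 (0x96): reg=0x18
After byte 2 (0x42): reg=0x81
After byte 3 (0xD6): reg=0xA2
After byte 4 (0xFC): reg=0x9D
Register before byte 5: 0x9D
After XOR with byte 0xE0: 0x7D

Answer: 0xFA 0xF3 0xE1 0xC5 0x8D 0x1D 0x3A 0x74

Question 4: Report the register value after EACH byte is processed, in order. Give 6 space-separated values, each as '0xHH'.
0x18 0x81 0xA2 0x9D 0x74 0x6C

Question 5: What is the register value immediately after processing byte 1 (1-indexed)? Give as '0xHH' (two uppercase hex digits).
After byte 1 (0x96): reg=0x18

Answer: 0x18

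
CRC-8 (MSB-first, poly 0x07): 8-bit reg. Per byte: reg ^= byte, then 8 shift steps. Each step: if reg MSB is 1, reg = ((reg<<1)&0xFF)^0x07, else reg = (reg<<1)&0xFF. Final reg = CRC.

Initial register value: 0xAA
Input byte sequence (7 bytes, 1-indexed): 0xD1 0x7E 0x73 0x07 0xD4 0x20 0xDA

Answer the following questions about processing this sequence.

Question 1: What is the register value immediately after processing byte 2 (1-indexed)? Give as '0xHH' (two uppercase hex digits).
Answer: 0x48

Derivation:
After byte 1 (0xD1): reg=0x66
After byte 2 (0x7E): reg=0x48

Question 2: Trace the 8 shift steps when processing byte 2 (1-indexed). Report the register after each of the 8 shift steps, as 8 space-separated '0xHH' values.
After byte 1 (0xD1): reg=0x66
Register before byte 2: 0x66
After XOR with byte 0x7E: 0x18

Answer: 0x30 0x60 0xC0 0x87 0x09 0x12 0x24 0x48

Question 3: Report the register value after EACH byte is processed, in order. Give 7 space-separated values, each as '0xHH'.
0x66 0x48 0xA1 0x7B 0x44 0x3B 0xA9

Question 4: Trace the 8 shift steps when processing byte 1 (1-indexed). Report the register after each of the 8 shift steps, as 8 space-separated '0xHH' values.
Answer: 0xF6 0xEB 0xD1 0xA5 0x4D 0x9A 0x33 0x66

Derivation:
Register before byte 1: 0xAA
After XOR with byte 0xD1: 0x7B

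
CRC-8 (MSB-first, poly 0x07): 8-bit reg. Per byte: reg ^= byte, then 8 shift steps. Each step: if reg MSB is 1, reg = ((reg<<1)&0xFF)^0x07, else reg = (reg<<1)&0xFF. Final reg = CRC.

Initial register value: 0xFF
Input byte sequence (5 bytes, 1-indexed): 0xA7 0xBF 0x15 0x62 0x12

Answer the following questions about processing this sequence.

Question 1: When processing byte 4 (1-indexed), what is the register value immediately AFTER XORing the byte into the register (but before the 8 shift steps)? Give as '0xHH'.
Answer: 0xF0

Derivation:
Register before byte 4: 0x92
Byte 4: 0x62
0x92 XOR 0x62 = 0xF0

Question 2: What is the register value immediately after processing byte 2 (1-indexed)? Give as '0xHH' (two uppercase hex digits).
Answer: 0x90

Derivation:
After byte 1 (0xA7): reg=0x8F
After byte 2 (0xBF): reg=0x90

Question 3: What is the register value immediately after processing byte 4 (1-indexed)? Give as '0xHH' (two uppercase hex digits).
Answer: 0xDE

Derivation:
After byte 1 (0xA7): reg=0x8F
After byte 2 (0xBF): reg=0x90
After byte 3 (0x15): reg=0x92
After byte 4 (0x62): reg=0xDE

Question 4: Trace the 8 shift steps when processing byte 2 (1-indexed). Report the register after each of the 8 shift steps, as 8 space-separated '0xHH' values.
Answer: 0x60 0xC0 0x87 0x09 0x12 0x24 0x48 0x90

Derivation:
After byte 1 (0xA7): reg=0x8F
Register before byte 2: 0x8F
After XOR with byte 0xBF: 0x30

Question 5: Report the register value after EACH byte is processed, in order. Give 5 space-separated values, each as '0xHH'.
0x8F 0x90 0x92 0xDE 0x6A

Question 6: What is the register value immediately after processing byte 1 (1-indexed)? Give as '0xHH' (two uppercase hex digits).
After byte 1 (0xA7): reg=0x8F

Answer: 0x8F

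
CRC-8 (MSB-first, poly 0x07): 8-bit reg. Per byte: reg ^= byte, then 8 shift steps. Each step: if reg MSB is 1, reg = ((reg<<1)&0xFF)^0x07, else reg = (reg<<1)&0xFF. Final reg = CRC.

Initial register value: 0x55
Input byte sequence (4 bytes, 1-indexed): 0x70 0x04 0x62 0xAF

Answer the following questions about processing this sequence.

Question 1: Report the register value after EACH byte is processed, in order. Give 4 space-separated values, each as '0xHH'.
0xFB 0xF3 0xFE 0xB0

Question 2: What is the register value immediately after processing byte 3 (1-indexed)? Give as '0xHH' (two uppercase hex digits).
After byte 1 (0x70): reg=0xFB
After byte 2 (0x04): reg=0xF3
After byte 3 (0x62): reg=0xFE

Answer: 0xFE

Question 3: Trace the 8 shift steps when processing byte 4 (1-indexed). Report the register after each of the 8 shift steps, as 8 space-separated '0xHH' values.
Answer: 0xA2 0x43 0x86 0x0B 0x16 0x2C 0x58 0xB0

Derivation:
After byte 1 (0x70): reg=0xFB
After byte 2 (0x04): reg=0xF3
After byte 3 (0x62): reg=0xFE
Register before byte 4: 0xFE
After XOR with byte 0xAF: 0x51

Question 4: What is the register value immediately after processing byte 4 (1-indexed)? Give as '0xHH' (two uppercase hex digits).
After byte 1 (0x70): reg=0xFB
After byte 2 (0x04): reg=0xF3
After byte 3 (0x62): reg=0xFE
After byte 4 (0xAF): reg=0xB0

Answer: 0xB0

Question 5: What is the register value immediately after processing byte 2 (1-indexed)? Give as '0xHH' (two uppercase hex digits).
Answer: 0xF3

Derivation:
After byte 1 (0x70): reg=0xFB
After byte 2 (0x04): reg=0xF3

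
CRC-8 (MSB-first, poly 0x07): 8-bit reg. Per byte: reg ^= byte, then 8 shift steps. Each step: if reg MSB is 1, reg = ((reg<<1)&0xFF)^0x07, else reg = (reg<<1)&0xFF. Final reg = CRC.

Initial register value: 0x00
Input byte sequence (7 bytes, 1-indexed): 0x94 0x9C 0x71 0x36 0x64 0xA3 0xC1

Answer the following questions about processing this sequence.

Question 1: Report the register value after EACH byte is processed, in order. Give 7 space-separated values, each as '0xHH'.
0xE5 0x68 0x4F 0x68 0x24 0x9C 0x94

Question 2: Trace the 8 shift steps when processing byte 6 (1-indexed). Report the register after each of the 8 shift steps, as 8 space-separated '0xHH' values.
After byte 1 (0x94): reg=0xE5
After byte 2 (0x9C): reg=0x68
After byte 3 (0x71): reg=0x4F
After byte 4 (0x36): reg=0x68
After byte 5 (0x64): reg=0x24
Register before byte 6: 0x24
After XOR with byte 0xA3: 0x87

Answer: 0x09 0x12 0x24 0x48 0x90 0x27 0x4E 0x9C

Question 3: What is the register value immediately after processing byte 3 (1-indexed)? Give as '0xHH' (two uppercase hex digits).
Answer: 0x4F

Derivation:
After byte 1 (0x94): reg=0xE5
After byte 2 (0x9C): reg=0x68
After byte 3 (0x71): reg=0x4F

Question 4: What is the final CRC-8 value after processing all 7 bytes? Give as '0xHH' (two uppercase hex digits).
After byte 1 (0x94): reg=0xE5
After byte 2 (0x9C): reg=0x68
After byte 3 (0x71): reg=0x4F
After byte 4 (0x36): reg=0x68
After byte 5 (0x64): reg=0x24
After byte 6 (0xA3): reg=0x9C
After byte 7 (0xC1): reg=0x94

Answer: 0x94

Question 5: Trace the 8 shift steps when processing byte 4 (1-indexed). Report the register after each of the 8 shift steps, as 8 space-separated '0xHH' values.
Answer: 0xF2 0xE3 0xC1 0x85 0x0D 0x1A 0x34 0x68

Derivation:
After byte 1 (0x94): reg=0xE5
After byte 2 (0x9C): reg=0x68
After byte 3 (0x71): reg=0x4F
Register before byte 4: 0x4F
After XOR with byte 0x36: 0x79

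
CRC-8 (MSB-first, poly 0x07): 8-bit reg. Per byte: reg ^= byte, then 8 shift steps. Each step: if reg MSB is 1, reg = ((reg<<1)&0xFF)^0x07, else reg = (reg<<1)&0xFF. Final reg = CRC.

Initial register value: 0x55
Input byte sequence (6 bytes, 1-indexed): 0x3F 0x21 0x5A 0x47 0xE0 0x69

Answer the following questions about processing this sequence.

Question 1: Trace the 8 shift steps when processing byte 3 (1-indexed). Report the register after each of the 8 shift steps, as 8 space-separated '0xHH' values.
Answer: 0x93 0x21 0x42 0x84 0x0F 0x1E 0x3C 0x78

Derivation:
After byte 1 (0x3F): reg=0x11
After byte 2 (0x21): reg=0x90
Register before byte 3: 0x90
After XOR with byte 0x5A: 0xCA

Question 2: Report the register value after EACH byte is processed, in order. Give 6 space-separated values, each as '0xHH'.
0x11 0x90 0x78 0xBD 0x94 0xFD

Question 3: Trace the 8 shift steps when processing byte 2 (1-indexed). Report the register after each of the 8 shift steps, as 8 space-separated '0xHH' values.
After byte 1 (0x3F): reg=0x11
Register before byte 2: 0x11
After XOR with byte 0x21: 0x30

Answer: 0x60 0xC0 0x87 0x09 0x12 0x24 0x48 0x90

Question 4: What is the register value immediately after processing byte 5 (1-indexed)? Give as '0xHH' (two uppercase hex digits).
Answer: 0x94

Derivation:
After byte 1 (0x3F): reg=0x11
After byte 2 (0x21): reg=0x90
After byte 3 (0x5A): reg=0x78
After byte 4 (0x47): reg=0xBD
After byte 5 (0xE0): reg=0x94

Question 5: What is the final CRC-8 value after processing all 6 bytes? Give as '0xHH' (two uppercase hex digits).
After byte 1 (0x3F): reg=0x11
After byte 2 (0x21): reg=0x90
After byte 3 (0x5A): reg=0x78
After byte 4 (0x47): reg=0xBD
After byte 5 (0xE0): reg=0x94
After byte 6 (0x69): reg=0xFD

Answer: 0xFD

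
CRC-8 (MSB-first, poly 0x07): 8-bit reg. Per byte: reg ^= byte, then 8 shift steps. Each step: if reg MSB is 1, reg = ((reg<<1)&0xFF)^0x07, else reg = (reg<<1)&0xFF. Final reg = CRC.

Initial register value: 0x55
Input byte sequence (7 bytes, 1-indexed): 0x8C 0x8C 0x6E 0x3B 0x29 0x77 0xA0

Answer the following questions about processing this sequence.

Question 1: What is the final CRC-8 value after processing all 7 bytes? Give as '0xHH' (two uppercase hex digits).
Answer: 0x2A

Derivation:
After byte 1 (0x8C): reg=0x01
After byte 2 (0x8C): reg=0xAA
After byte 3 (0x6E): reg=0x52
After byte 4 (0x3B): reg=0x18
After byte 5 (0x29): reg=0x97
After byte 6 (0x77): reg=0xAE
After byte 7 (0xA0): reg=0x2A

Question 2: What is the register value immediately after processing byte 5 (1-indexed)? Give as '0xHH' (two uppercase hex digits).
Answer: 0x97

Derivation:
After byte 1 (0x8C): reg=0x01
After byte 2 (0x8C): reg=0xAA
After byte 3 (0x6E): reg=0x52
After byte 4 (0x3B): reg=0x18
After byte 5 (0x29): reg=0x97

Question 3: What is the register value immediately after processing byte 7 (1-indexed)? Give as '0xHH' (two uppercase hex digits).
Answer: 0x2A

Derivation:
After byte 1 (0x8C): reg=0x01
After byte 2 (0x8C): reg=0xAA
After byte 3 (0x6E): reg=0x52
After byte 4 (0x3B): reg=0x18
After byte 5 (0x29): reg=0x97
After byte 6 (0x77): reg=0xAE
After byte 7 (0xA0): reg=0x2A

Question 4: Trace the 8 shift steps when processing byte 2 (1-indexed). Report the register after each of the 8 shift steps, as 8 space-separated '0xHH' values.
After byte 1 (0x8C): reg=0x01
Register before byte 2: 0x01
After XOR with byte 0x8C: 0x8D

Answer: 0x1D 0x3A 0x74 0xE8 0xD7 0xA9 0x55 0xAA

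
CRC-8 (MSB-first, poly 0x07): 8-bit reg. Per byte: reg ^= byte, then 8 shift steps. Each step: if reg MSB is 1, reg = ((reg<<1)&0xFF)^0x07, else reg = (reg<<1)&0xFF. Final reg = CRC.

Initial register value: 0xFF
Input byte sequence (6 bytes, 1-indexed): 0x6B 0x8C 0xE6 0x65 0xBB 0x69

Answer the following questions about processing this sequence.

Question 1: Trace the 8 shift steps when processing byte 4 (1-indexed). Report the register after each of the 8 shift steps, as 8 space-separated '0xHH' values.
After byte 1 (0x6B): reg=0xE5
After byte 2 (0x8C): reg=0x18
After byte 3 (0xE6): reg=0xF4
Register before byte 4: 0xF4
After XOR with byte 0x65: 0x91

Answer: 0x25 0x4A 0x94 0x2F 0x5E 0xBC 0x7F 0xFE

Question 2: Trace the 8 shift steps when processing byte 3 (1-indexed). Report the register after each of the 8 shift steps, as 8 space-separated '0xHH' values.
Answer: 0xFB 0xF1 0xE5 0xCD 0x9D 0x3D 0x7A 0xF4

Derivation:
After byte 1 (0x6B): reg=0xE5
After byte 2 (0x8C): reg=0x18
Register before byte 3: 0x18
After XOR with byte 0xE6: 0xFE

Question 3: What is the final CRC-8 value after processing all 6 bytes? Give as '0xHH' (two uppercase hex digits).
Answer: 0x02

Derivation:
After byte 1 (0x6B): reg=0xE5
After byte 2 (0x8C): reg=0x18
After byte 3 (0xE6): reg=0xF4
After byte 4 (0x65): reg=0xFE
After byte 5 (0xBB): reg=0xDC
After byte 6 (0x69): reg=0x02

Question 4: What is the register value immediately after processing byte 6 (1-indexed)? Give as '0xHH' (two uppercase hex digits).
Answer: 0x02

Derivation:
After byte 1 (0x6B): reg=0xE5
After byte 2 (0x8C): reg=0x18
After byte 3 (0xE6): reg=0xF4
After byte 4 (0x65): reg=0xFE
After byte 5 (0xBB): reg=0xDC
After byte 6 (0x69): reg=0x02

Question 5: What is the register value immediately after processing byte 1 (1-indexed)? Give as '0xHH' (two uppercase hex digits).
Answer: 0xE5

Derivation:
After byte 1 (0x6B): reg=0xE5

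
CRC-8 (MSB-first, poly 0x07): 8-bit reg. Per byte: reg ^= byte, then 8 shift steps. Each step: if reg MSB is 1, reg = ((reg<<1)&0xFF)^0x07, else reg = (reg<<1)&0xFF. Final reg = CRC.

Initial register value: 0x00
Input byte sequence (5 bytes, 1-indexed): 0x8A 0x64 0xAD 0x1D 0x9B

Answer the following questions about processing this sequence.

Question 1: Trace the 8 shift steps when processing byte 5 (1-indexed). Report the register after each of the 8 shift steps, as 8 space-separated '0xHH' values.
After byte 1 (0x8A): reg=0xBF
After byte 2 (0x64): reg=0x0F
After byte 3 (0xAD): reg=0x67
After byte 4 (0x1D): reg=0x61
Register before byte 5: 0x61
After XOR with byte 0x9B: 0xFA

Answer: 0xF3 0xE1 0xC5 0x8D 0x1D 0x3A 0x74 0xE8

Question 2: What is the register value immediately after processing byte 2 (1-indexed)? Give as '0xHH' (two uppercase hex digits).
Answer: 0x0F

Derivation:
After byte 1 (0x8A): reg=0xBF
After byte 2 (0x64): reg=0x0F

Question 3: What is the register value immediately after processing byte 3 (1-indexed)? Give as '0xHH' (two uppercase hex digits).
After byte 1 (0x8A): reg=0xBF
After byte 2 (0x64): reg=0x0F
After byte 3 (0xAD): reg=0x67

Answer: 0x67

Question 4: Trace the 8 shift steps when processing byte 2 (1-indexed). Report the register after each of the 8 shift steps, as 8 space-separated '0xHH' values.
After byte 1 (0x8A): reg=0xBF
Register before byte 2: 0xBF
After XOR with byte 0x64: 0xDB

Answer: 0xB1 0x65 0xCA 0x93 0x21 0x42 0x84 0x0F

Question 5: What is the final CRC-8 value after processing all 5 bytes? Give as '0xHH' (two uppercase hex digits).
After byte 1 (0x8A): reg=0xBF
After byte 2 (0x64): reg=0x0F
After byte 3 (0xAD): reg=0x67
After byte 4 (0x1D): reg=0x61
After byte 5 (0x9B): reg=0xE8

Answer: 0xE8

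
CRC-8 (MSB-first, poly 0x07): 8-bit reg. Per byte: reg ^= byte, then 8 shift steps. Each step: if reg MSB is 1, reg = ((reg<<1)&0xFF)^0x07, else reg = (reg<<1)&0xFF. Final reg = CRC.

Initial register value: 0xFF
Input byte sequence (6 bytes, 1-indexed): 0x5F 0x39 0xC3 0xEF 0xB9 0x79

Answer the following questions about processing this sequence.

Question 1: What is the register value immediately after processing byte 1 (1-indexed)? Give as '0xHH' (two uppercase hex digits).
Answer: 0x69

Derivation:
After byte 1 (0x5F): reg=0x69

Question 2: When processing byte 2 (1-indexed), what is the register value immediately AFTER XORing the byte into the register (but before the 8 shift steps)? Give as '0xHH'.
Register before byte 2: 0x69
Byte 2: 0x39
0x69 XOR 0x39 = 0x50

Answer: 0x50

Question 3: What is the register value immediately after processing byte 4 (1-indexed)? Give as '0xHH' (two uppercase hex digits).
Answer: 0x75

Derivation:
After byte 1 (0x5F): reg=0x69
After byte 2 (0x39): reg=0xB7
After byte 3 (0xC3): reg=0x4B
After byte 4 (0xEF): reg=0x75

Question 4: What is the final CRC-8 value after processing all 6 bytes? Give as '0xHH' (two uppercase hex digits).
After byte 1 (0x5F): reg=0x69
After byte 2 (0x39): reg=0xB7
After byte 3 (0xC3): reg=0x4B
After byte 4 (0xEF): reg=0x75
After byte 5 (0xB9): reg=0x6A
After byte 6 (0x79): reg=0x79

Answer: 0x79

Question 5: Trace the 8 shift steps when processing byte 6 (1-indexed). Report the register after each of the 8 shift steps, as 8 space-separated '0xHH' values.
After byte 1 (0x5F): reg=0x69
After byte 2 (0x39): reg=0xB7
After byte 3 (0xC3): reg=0x4B
After byte 4 (0xEF): reg=0x75
After byte 5 (0xB9): reg=0x6A
Register before byte 6: 0x6A
After XOR with byte 0x79: 0x13

Answer: 0x26 0x4C 0x98 0x37 0x6E 0xDC 0xBF 0x79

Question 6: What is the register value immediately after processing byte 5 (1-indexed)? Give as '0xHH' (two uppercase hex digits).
After byte 1 (0x5F): reg=0x69
After byte 2 (0x39): reg=0xB7
After byte 3 (0xC3): reg=0x4B
After byte 4 (0xEF): reg=0x75
After byte 5 (0xB9): reg=0x6A

Answer: 0x6A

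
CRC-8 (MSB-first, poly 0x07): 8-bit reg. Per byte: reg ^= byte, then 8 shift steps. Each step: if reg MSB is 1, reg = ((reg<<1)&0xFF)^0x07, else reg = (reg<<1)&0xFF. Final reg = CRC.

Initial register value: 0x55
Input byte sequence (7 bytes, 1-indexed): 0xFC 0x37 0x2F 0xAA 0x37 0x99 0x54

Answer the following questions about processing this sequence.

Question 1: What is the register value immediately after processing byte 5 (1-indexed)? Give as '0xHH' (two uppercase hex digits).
After byte 1 (0xFC): reg=0x56
After byte 2 (0x37): reg=0x20
After byte 3 (0x2F): reg=0x2D
After byte 4 (0xAA): reg=0x9C
After byte 5 (0x37): reg=0x58

Answer: 0x58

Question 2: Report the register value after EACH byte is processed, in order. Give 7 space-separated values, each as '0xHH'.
0x56 0x20 0x2D 0x9C 0x58 0x49 0x53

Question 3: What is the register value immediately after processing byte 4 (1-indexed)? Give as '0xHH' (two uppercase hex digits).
Answer: 0x9C

Derivation:
After byte 1 (0xFC): reg=0x56
After byte 2 (0x37): reg=0x20
After byte 3 (0x2F): reg=0x2D
After byte 4 (0xAA): reg=0x9C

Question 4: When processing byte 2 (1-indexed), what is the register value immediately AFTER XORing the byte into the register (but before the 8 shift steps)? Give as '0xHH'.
Answer: 0x61

Derivation:
Register before byte 2: 0x56
Byte 2: 0x37
0x56 XOR 0x37 = 0x61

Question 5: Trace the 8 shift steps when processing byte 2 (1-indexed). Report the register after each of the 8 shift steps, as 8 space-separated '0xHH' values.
After byte 1 (0xFC): reg=0x56
Register before byte 2: 0x56
After XOR with byte 0x37: 0x61

Answer: 0xC2 0x83 0x01 0x02 0x04 0x08 0x10 0x20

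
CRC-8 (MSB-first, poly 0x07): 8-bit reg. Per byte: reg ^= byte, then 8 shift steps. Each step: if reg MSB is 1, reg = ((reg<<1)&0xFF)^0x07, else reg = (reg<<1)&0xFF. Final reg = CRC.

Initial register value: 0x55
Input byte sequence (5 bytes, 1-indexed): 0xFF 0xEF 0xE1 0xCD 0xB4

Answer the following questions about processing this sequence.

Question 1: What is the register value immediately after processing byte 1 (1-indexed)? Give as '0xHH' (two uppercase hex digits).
Answer: 0x5F

Derivation:
After byte 1 (0xFF): reg=0x5F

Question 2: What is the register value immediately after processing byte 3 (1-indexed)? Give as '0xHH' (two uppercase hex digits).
Answer: 0xE6

Derivation:
After byte 1 (0xFF): reg=0x5F
After byte 2 (0xEF): reg=0x19
After byte 3 (0xE1): reg=0xE6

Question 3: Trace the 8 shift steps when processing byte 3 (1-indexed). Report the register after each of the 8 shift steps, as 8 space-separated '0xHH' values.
Answer: 0xF7 0xE9 0xD5 0xAD 0x5D 0xBA 0x73 0xE6

Derivation:
After byte 1 (0xFF): reg=0x5F
After byte 2 (0xEF): reg=0x19
Register before byte 3: 0x19
After XOR with byte 0xE1: 0xF8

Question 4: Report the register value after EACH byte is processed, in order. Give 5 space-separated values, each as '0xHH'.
0x5F 0x19 0xE6 0xD1 0x3C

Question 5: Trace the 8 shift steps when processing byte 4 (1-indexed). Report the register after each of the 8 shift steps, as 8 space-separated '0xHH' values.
After byte 1 (0xFF): reg=0x5F
After byte 2 (0xEF): reg=0x19
After byte 3 (0xE1): reg=0xE6
Register before byte 4: 0xE6
After XOR with byte 0xCD: 0x2B

Answer: 0x56 0xAC 0x5F 0xBE 0x7B 0xF6 0xEB 0xD1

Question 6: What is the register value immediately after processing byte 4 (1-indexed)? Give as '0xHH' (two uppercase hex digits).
After byte 1 (0xFF): reg=0x5F
After byte 2 (0xEF): reg=0x19
After byte 3 (0xE1): reg=0xE6
After byte 4 (0xCD): reg=0xD1

Answer: 0xD1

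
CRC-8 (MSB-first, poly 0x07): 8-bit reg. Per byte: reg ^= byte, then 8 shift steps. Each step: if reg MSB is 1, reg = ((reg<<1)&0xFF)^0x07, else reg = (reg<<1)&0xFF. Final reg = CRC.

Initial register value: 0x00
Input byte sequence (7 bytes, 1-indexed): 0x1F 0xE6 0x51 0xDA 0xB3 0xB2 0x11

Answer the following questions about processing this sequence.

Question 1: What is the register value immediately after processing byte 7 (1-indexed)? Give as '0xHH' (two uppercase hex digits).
Answer: 0xF1

Derivation:
After byte 1 (0x1F): reg=0x5D
After byte 2 (0xE6): reg=0x28
After byte 3 (0x51): reg=0x68
After byte 4 (0xDA): reg=0x17
After byte 5 (0xB3): reg=0x75
After byte 6 (0xB2): reg=0x5B
After byte 7 (0x11): reg=0xF1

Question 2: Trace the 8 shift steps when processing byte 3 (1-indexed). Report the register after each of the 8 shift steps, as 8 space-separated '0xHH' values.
After byte 1 (0x1F): reg=0x5D
After byte 2 (0xE6): reg=0x28
Register before byte 3: 0x28
After XOR with byte 0x51: 0x79

Answer: 0xF2 0xE3 0xC1 0x85 0x0D 0x1A 0x34 0x68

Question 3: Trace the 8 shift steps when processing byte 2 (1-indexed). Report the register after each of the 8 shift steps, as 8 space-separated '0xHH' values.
Answer: 0x71 0xE2 0xC3 0x81 0x05 0x0A 0x14 0x28

Derivation:
After byte 1 (0x1F): reg=0x5D
Register before byte 2: 0x5D
After XOR with byte 0xE6: 0xBB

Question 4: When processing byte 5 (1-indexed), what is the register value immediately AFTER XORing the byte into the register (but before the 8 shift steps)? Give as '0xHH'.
Register before byte 5: 0x17
Byte 5: 0xB3
0x17 XOR 0xB3 = 0xA4

Answer: 0xA4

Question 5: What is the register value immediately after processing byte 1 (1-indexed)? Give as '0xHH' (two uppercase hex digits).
After byte 1 (0x1F): reg=0x5D

Answer: 0x5D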